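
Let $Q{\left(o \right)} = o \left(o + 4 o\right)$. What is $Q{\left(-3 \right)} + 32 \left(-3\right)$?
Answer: $-51$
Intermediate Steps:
$Q{\left(o \right)} = 5 o^{2}$ ($Q{\left(o \right)} = o 5 o = 5 o^{2}$)
$Q{\left(-3 \right)} + 32 \left(-3\right) = 5 \left(-3\right)^{2} + 32 \left(-3\right) = 5 \cdot 9 - 96 = 45 - 96 = -51$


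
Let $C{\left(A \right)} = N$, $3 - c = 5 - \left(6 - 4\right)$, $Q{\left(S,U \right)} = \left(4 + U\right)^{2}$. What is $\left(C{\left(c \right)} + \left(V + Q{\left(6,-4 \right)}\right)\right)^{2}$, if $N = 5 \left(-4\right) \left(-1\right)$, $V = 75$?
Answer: $9025$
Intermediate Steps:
$N = 20$ ($N = \left(-20\right) \left(-1\right) = 20$)
$c = 0$ ($c = 3 - \left(5 - \left(6 - 4\right)\right) = 3 - \left(5 - 2\right) = 3 - 3 = 0$)
$C{\left(A \right)} = 20$
$\left(C{\left(c \right)} + \left(V + Q{\left(6,-4 \right)}\right)\right)^{2} = \left(20 + \left(75 + \left(4 - 4\right)^{2}\right)\right)^{2} = \left(20 + \left(75 + 0^{2}\right)\right)^{2} = \left(20 + \left(75 + 0\right)\right)^{2} = \left(20 + 75\right)^{2} = 95^{2} = 9025$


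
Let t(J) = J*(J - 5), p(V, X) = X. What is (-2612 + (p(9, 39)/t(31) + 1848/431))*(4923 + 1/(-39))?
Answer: -6689332156010/521079 ≈ -1.2837e+7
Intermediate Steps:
t(J) = J*(-5 + J)
(-2612 + (p(9, 39)/t(31) + 1848/431))*(4923 + 1/(-39)) = (-2612 + (39/((31*(-5 + 31))) + 1848/431))*(4923 + 1/(-39)) = (-2612 + (39/((31*26)) + 1848*(1/431)))*(4923 - 1/39) = (-2612 + (39/806 + 1848/431))*(191996/39) = (-2612 + (39*(1/806) + 1848/431))*(191996/39) = (-2612 + (3/62 + 1848/431))*(191996/39) = (-2612 + 115869/26722)*(191996/39) = -69681995/26722*191996/39 = -6689332156010/521079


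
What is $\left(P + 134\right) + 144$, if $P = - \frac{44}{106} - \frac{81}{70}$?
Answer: $\frac{1025547}{3710} \approx 276.43$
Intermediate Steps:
$P = - \frac{5833}{3710}$ ($P = \left(-44\right) \frac{1}{106} - \frac{81}{70} = - \frac{22}{53} - \frac{81}{70} = - \frac{5833}{3710} \approx -1.5722$)
$\left(P + 134\right) + 144 = \left(- \frac{5833}{3710} + 134\right) + 144 = \frac{491307}{3710} + 144 = \frac{1025547}{3710}$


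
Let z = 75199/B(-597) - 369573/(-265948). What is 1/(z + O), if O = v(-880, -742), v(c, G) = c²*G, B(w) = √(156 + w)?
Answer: -17922611682322127737236/10298418676692283767337126749793 + 111692707186244016*I/10298418676692283767337126749793 ≈ -1.7403e-9 + 1.0846e-14*I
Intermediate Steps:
v(c, G) = G*c²
z = 369573/265948 - 75199*I/21 (z = 75199/(√(156 - 597)) - 369573/(-265948) = 75199/(√(-441)) - 369573*(-1/265948) = 75199/((21*I)) + 369573/265948 = 75199*(-I/21) + 369573/265948 = -75199*I/21 + 369573/265948 = 369573/265948 - 75199*I/21 ≈ 1.3896 - 3580.9*I)
O = -574604800 (O = -742*(-880)² = -742*774400 = -574604800)
1/(z + O) = 1/((369573/265948 - 75199*I/21) - 574604800) = 1/(-152814996980827/265948 - 75199*I/21) = 31191197368464*(-152814996980827/265948 + 75199*I/21)/10298418676692283767337126749793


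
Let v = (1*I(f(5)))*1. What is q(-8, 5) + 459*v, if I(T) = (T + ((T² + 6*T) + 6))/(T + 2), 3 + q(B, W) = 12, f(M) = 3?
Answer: 16569/5 ≈ 3313.8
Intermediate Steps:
q(B, W) = 9 (q(B, W) = -3 + 12 = 9)
I(T) = (6 + T² + 7*T)/(2 + T) (I(T) = (T + (6 + T² + 6*T))/(2 + T) = (6 + T² + 7*T)/(2 + T))
v = 36/5 (v = (1*((6 + 3² + 7*3)/(2 + 3)))*1 = (1*((6 + 9 + 21)/5))*1 = (1*((⅕)*36))*1 = (1*(36/5))*1 = (36/5)*1 = 36/5 ≈ 7.2000)
q(-8, 5) + 459*v = 9 + 459*(36/5) = 9 + 16524/5 = 16569/5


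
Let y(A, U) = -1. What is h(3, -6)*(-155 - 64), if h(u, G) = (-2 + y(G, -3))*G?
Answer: -3942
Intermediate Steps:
h(u, G) = -3*G (h(u, G) = (-2 - 1)*G = -3*G)
h(3, -6)*(-155 - 64) = (-3*(-6))*(-155 - 64) = 18*(-219) = -3942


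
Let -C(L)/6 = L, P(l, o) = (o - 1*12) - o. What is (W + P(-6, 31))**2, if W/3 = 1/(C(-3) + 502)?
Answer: 38900169/270400 ≈ 143.86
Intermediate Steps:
P(l, o) = -12 (P(l, o) = (o - 12) - o = (-12 + o) - o = -12)
C(L) = -6*L
W = 3/520 (W = 3/(-6*(-3) + 502) = 3/(18 + 502) = 3/520 ≈ 0.0057692)
(W + P(-6, 31))**2 = (3/520 - 12)**2 = (-6237/520)**2 = 38900169/270400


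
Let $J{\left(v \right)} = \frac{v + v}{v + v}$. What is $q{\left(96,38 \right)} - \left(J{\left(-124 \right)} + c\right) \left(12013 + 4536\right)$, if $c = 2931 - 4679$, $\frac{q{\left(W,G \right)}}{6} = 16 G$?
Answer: $28914751$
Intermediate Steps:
$q{\left(W,G \right)} = 96 G$ ($q{\left(W,G \right)} = 6 \cdot 16 G = 96 G$)
$J{\left(v \right)} = 1$ ($J{\left(v \right)} = \frac{2 v}{2 v} = 2 v \frac{1}{2 v} = 1$)
$c = -1748$ ($c = 2931 - 4679 = -1748$)
$q{\left(96,38 \right)} - \left(J{\left(-124 \right)} + c\right) \left(12013 + 4536\right) = 96 \cdot 38 - \left(1 - 1748\right) \left(12013 + 4536\right) = 3648 - \left(-1747\right) 16549 = 3648 - -28911103 = 3648 + 28911103 = 28914751$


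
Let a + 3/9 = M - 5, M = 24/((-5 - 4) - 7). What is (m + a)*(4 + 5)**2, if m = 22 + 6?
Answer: 3429/2 ≈ 1714.5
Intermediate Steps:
m = 28
M = -3/2 (M = 24/(-9 - 7) = 24/(-16) = 24*(-1/16) = -3/2 ≈ -1.5000)
a = -41/6 (a = -1/3 + (-3/2 - 5) = -1/3 - 13/2 = -41/6 ≈ -6.8333)
(m + a)*(4 + 5)**2 = (28 - 41/6)*(4 + 5)**2 = (127/6)*9**2 = (127/6)*81 = 3429/2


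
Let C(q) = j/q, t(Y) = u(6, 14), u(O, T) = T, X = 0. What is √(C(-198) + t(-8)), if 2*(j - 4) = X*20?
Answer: 2*√3806/33 ≈ 3.7390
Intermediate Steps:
j = 4 (j = 4 + (0*20)/2 = 4 + (½)*0 = 4 + 0 = 4)
t(Y) = 14
C(q) = 4/q
√(C(-198) + t(-8)) = √(4/(-198) + 14) = √(4*(-1/198) + 14) = √(-2/99 + 14) = √(1384/99) = 2*√3806/33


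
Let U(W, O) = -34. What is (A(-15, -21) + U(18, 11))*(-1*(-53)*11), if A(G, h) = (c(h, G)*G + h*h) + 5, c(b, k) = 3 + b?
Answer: 397606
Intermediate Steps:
A(G, h) = 5 + h² + G*(3 + h) (A(G, h) = ((3 + h)*G + h*h) + 5 = (G*(3 + h) + h²) + 5 = (h² + G*(3 + h)) + 5 = 5 + h² + G*(3 + h))
(A(-15, -21) + U(18, 11))*(-1*(-53)*11) = ((5 + (-21)² - 15*(3 - 21)) - 34)*(-1*(-53)*11) = ((5 + 441 - 15*(-18)) - 34)*(53*11) = ((5 + 441 + 270) - 34)*583 = (716 - 34)*583 = 682*583 = 397606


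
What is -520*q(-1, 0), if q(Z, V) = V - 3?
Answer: 1560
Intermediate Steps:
q(Z, V) = -3 + V
-520*q(-1, 0) = -520*(-3 + 0) = -520*(-3) = 1560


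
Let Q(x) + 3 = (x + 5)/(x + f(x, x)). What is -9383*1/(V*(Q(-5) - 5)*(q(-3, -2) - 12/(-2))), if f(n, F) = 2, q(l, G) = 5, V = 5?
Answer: 853/40 ≈ 21.325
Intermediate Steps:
Q(x) = -3 + (5 + x)/(2 + x) (Q(x) = -3 + (x + 5)/(x + 2) = -3 + (5 + x)/(2 + x))
-9383*1/(V*(Q(-5) - 5)*(q(-3, -2) - 12/(-2))) = -9383*1/(5*(5 - 12/(-2))*((-1 - 2*(-5))/(2 - 5) - 5)) = -9383*1/(5*(5 - 12*(-1)/2)*((-1 + 10)/(-3) - 5)) = -9383*1/(5*(5 - 3*(-2))*(-⅓*9 - 5)) = -9383*1/(5*(-3 - 5)*(5 + 6)) = -9383/(11*(-8*5)) = -9383/(11*(-40)) = -9383/(-440) = -9383*(-1/440) = 853/40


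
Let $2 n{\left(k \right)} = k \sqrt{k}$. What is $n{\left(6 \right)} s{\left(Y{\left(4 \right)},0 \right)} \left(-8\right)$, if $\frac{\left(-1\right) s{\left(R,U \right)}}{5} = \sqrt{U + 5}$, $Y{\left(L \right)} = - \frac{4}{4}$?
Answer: $120 \sqrt{30} \approx 657.27$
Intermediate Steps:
$n{\left(k \right)} = \frac{k^{\frac{3}{2}}}{2}$ ($n{\left(k \right)} = \frac{k \sqrt{k}}{2} = \frac{k^{\frac{3}{2}}}{2}$)
$Y{\left(L \right)} = -1$ ($Y{\left(L \right)} = \left(-4\right) \frac{1}{4} = -1$)
$s{\left(R,U \right)} = - 5 \sqrt{5 + U}$ ($s{\left(R,U \right)} = - 5 \sqrt{U + 5} = - 5 \sqrt{5 + U}$)
$n{\left(6 \right)} s{\left(Y{\left(4 \right)},0 \right)} \left(-8\right) = \frac{6^{\frac{3}{2}}}{2} \left(- 5 \sqrt{5 + 0}\right) \left(-8\right) = \frac{6 \sqrt{6}}{2} \left(- 5 \sqrt{5}\right) \left(-8\right) = 3 \sqrt{6} \left(- 5 \sqrt{5}\right) \left(-8\right) = - 15 \sqrt{30} \left(-8\right) = 120 \sqrt{30}$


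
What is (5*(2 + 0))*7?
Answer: 70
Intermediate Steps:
(5*(2 + 0))*7 = (5*2)*7 = 10*7 = 70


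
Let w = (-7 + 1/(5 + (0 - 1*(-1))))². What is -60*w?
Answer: -8405/3 ≈ -2801.7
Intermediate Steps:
w = 1681/36 (w = (-7 + 1/(5 + (0 + 1)))² = (-7 + 1/(5 + 1))² = (-7 + 1/6)² = (-7 + ⅙)² = (-41/6)² = 1681/36 ≈ 46.694)
-60*w = -60*1681/36 = -8405/3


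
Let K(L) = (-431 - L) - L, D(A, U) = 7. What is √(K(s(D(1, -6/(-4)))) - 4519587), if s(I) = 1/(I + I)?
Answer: I*√221480889/7 ≈ 2126.0*I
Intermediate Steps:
s(I) = 1/(2*I)
K(L) = -431 - 2*L
√(K(s(D(1, -6/(-4)))) - 4519587) = √((-431 - 1/7) - 4519587) = √((-431 - 2*1/14) - 4519587) = √((-431 - ⅐) - 4519587) = √(-3018/7 - 4519587) = √(-31640127/7) = I*√221480889/7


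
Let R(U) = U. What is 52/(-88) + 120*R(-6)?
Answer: -15853/22 ≈ -720.59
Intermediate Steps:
52/(-88) + 120*R(-6) = 52/(-88) + 120*(-6) = 52*(-1/88) - 720 = -13/22 - 720 = -15853/22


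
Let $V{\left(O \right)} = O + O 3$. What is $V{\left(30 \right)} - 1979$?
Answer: $-1859$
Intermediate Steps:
$V{\left(O \right)} = 4 O$ ($V{\left(O \right)} = O + 3 O = 4 O$)
$V{\left(30 \right)} - 1979 = 4 \cdot 30 - 1979 = 120 - 1979 = -1859$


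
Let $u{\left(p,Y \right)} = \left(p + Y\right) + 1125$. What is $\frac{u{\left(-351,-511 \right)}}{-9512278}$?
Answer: $- \frac{263}{9512278} \approx -2.7648 \cdot 10^{-5}$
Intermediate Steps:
$u{\left(p,Y \right)} = 1125 + Y + p$ ($u{\left(p,Y \right)} = \left(Y + p\right) + 1125 = 1125 + Y + p$)
$\frac{u{\left(-351,-511 \right)}}{-9512278} = \frac{1125 - 511 - 351}{-9512278} = 263 \left(- \frac{1}{9512278}\right) = - \frac{263}{9512278}$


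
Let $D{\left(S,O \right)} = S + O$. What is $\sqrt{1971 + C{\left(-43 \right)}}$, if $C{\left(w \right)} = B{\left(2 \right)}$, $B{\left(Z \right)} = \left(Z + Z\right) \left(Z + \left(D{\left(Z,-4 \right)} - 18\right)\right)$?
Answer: $3 \sqrt{211} \approx 43.578$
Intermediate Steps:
$D{\left(S,O \right)} = O + S$
$B{\left(Z \right)} = 2 Z \left(-22 + 2 Z\right)$ ($B{\left(Z \right)} = \left(Z + Z\right) \left(Z + \left(\left(-4 + Z\right) - 18\right)\right) = 2 Z \left(Z + \left(\left(-4 + Z\right) - 18\right)\right) = 2 Z \left(Z + \left(-22 + Z\right)\right) = 2 Z \left(-22 + 2 Z\right)$)
$C{\left(w \right)} = -72$ ($C{\left(w \right)} = 4 \cdot 2 \left(-11 + 2\right) = 4 \cdot 2 \left(-9\right) = -72$)
$\sqrt{1971 + C{\left(-43 \right)}} = \sqrt{1971 - 72} = \sqrt{1899} = 3 \sqrt{211}$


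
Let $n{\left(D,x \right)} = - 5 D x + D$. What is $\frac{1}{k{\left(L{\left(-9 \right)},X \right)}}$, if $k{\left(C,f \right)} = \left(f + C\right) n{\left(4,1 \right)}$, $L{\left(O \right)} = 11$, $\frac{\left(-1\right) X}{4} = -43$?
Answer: $- \frac{1}{2928} \approx -0.00034153$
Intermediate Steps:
$X = 172$ ($X = \left(-4\right) \left(-43\right) = 172$)
$n{\left(D,x \right)} = D - 5 D x$ ($n{\left(D,x \right)} = - 5 D x + D = D - 5 D x$)
$k{\left(C,f \right)} = - 16 C - 16 f$ ($k{\left(C,f \right)} = \left(f + C\right) 4 \left(1 - 5\right) = \left(C + f\right) 4 \left(1 - 5\right) = \left(C + f\right) 4 \left(-4\right) = \left(C + f\right) \left(-16\right) = - 16 C - 16 f$)
$\frac{1}{k{\left(L{\left(-9 \right)},X \right)}} = \frac{1}{\left(-16\right) 11 - 2752} = \frac{1}{-176 - 2752} = \frac{1}{-2928} = - \frac{1}{2928}$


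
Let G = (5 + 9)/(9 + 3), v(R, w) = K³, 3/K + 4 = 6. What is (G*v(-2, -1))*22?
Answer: 693/8 ≈ 86.625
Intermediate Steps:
K = 3/2 (K = 3/(-4 + 6) = 3/2 ≈ 1.5000)
v(R, w) = 27/8 (v(R, w) = (3/2)³ = 27/8)
G = 7/6 (G = 14/12 = 14*(1/12) = 7/6 ≈ 1.1667)
(G*v(-2, -1))*22 = ((7/6)*(27/8))*22 = (63/16)*22 = 693/8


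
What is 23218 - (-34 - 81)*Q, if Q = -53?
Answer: 17123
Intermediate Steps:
23218 - (-34 - 81)*Q = 23218 - (-34 - 81)*(-53) = 23218 - (-115)*(-53) = 23218 - 1*6095 = 23218 - 6095 = 17123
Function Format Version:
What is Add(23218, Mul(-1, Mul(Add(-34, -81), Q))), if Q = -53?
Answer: 17123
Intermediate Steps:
Add(23218, Mul(-1, Mul(Add(-34, -81), Q))) = Add(23218, Mul(-1, Mul(Add(-34, -81), -53))) = Add(23218, Mul(-1, Mul(-115, -53))) = Add(23218, Mul(-1, 6095)) = Add(23218, -6095) = 17123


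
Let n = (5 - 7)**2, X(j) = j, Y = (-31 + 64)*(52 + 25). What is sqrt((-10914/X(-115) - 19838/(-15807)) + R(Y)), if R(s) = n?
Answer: 2*sqrt(82742024524335)/1817805 ≈ 10.008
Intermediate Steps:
Y = 2541 (Y = 33*77 = 2541)
n = 4 (n = (-2)**2 = 4)
R(s) = 4
sqrt((-10914/X(-115) - 19838/(-15807)) + R(Y)) = sqrt((-10914/(-115) - 19838/(-15807)) + 4) = sqrt((-10914*(-1/115) - 19838*(-1/15807)) + 4) = sqrt((10914/115 + 19838/15807) + 4) = sqrt(174798968/1817805 + 4) = sqrt(182070188/1817805) = 2*sqrt(82742024524335)/1817805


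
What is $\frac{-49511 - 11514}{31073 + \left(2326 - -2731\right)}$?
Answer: $- \frac{12205}{7226} \approx -1.689$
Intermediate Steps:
$\frac{-49511 - 11514}{31073 + \left(2326 - -2731\right)} = - \frac{61025}{31073 + \left(2326 + 2731\right)} = - \frac{61025}{31073 + 5057} = - \frac{61025}{36130} = \left(-61025\right) \frac{1}{36130} = - \frac{12205}{7226}$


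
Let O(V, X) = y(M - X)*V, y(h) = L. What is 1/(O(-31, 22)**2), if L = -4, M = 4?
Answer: 1/15376 ≈ 6.5036e-5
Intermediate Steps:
y(h) = -4
O(V, X) = -4*V
1/(O(-31, 22)**2) = 1/((-4*(-31))**2) = 1/(124**2) = 1/15376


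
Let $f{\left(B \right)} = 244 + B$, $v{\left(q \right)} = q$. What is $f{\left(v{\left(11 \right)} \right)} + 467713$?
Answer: $467968$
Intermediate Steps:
$f{\left(v{\left(11 \right)} \right)} + 467713 = \left(244 + 11\right) + 467713 = 255 + 467713 = 467968$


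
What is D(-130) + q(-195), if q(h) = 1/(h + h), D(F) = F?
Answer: -50701/390 ≈ -130.00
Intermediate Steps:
q(h) = 1/(2*h)
D(-130) + q(-195) = -130 + (1/2)/(-195) = -130 + (1/2)*(-1/195) = -130 - 1/390 = -50701/390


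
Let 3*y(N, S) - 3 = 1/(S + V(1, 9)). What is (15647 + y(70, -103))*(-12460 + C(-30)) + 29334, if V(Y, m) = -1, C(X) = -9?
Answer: -60866687867/312 ≈ -1.9509e+8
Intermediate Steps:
y(N, S) = 1 + 1/(3*(-1 + S)) (y(N, S) = 1 + 1/(3*(S - 1)) = 1 + 1/(3*(-1 + S)))
(15647 + y(70, -103))*(-12460 + C(-30)) + 29334 = (15647 + (-2/3 - 103)/(-1 - 103))*(-12460 - 9) + 29334 = (15647 - 311/3/(-104))*(-12469) + 29334 = (15647 - 1/104*(-311/3))*(-12469) + 29334 = (15647 + 311/312)*(-12469) + 29334 = (4882175/312)*(-12469) + 29334 = -60875840075/312 + 29334 = -60866687867/312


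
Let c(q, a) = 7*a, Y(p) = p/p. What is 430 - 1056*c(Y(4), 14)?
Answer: -103058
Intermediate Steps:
Y(p) = 1
430 - 1056*c(Y(4), 14) = 430 - 7392*14 = 430 - 1056*98 = 430 - 103488 = -103058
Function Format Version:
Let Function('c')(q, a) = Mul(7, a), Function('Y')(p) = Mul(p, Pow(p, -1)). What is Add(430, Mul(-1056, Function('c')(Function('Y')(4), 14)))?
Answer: -103058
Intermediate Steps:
Function('Y')(p) = 1
Add(430, Mul(-1056, Function('c')(Function('Y')(4), 14))) = Add(430, Mul(-1056, Mul(7, 14))) = Add(430, Mul(-1056, 98)) = Add(430, -103488) = -103058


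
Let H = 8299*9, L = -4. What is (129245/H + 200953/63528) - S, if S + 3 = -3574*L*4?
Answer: -90432966940535/1581656616 ≈ -57176.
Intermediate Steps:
H = 74691
S = 57181 (S = -3 - (-14296)*4 = -3 - 3574*(-16) = -3 + 57184 = 57181)
(129245/H + 200953/63528) - S = (129245/74691 + 200953/63528) - 1*57181 = (129245*(1/74691) + 200953*(1/63528)) - 57181 = (129245/74691 + 200953/63528) - 57181 = 7740018961/1581656616 - 57181 = -90432966940535/1581656616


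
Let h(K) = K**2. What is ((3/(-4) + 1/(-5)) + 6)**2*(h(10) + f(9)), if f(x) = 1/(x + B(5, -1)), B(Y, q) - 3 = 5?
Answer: 17351901/6800 ≈ 2551.8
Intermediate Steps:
B(Y, q) = 8 (B(Y, q) = 3 + 5 = 8)
f(x) = 1/(8 + x) (f(x) = 1/(x + 8) = 1/(8 + x))
((3/(-4) + 1/(-5)) + 6)**2*(h(10) + f(9)) = ((3/(-4) + 1/(-5)) + 6)**2*(10**2 + 1/(8 + 9)) = ((3*(-1/4) + 1*(-1/5)) + 6)**2*(100 + 1/17) = ((-3/4 - 1/5) + 6)**2*(100 + 1/17) = (-19/20 + 6)**2*(1701/17) = (101/20)**2*(1701/17) = (10201/400)*(1701/17) = 17351901/6800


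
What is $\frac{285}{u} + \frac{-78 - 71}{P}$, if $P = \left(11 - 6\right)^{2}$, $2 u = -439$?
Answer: $- \frac{79661}{10975} \approx -7.2584$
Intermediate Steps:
$u = - \frac{439}{2}$ ($u = \frac{1}{2} \left(-439\right) = - \frac{439}{2} \approx -219.5$)
$P = 25$ ($P = 5^{2} = 25$)
$\frac{285}{u} + \frac{-78 - 71}{P} = \frac{285}{- \frac{439}{2}} + \frac{-78 - 71}{25} = 285 \left(- \frac{2}{439}\right) + \left(-78 - 71\right) \frac{1}{25} = - \frac{570}{439} - \frac{149}{25} = - \frac{79661}{10975}$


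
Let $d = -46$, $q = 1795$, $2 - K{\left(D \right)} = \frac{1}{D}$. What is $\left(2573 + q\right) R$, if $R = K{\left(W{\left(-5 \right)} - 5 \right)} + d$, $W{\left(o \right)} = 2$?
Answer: $-190736$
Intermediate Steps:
$K{\left(D \right)} = 2 - \frac{1}{D}$
$R = - \frac{131}{3}$ ($R = \left(2 - \frac{1}{2 - 5}\right) - 46 = \left(2 - \frac{1}{-3}\right) - 46 = \left(2 - - \frac{1}{3}\right) - 46 = \left(2 + \frac{1}{3}\right) - 46 = \frac{7}{3} - 46 = - \frac{131}{3} \approx -43.667$)
$\left(2573 + q\right) R = \left(2573 + 1795\right) \left(- \frac{131}{3}\right) = 4368 \left(- \frac{131}{3}\right) = -190736$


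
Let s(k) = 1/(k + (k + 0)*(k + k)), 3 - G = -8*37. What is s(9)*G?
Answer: 299/171 ≈ 1.7485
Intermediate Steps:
G = 299 (G = 3 - (-8)*37 = 3 - 1*(-296) = 3 + 296 = 299)
s(k) = 1/(k + 2*k²) (s(k) = 1/(k + k*(2*k)) = 1/(k + 2*k²))
s(9)*G = (1/(9*(1 + 2*9)))*299 = (1/(9*(1 + 18)))*299 = ((⅑)/19)*299 = ((⅑)*(1/19))*299 = (1/171)*299 = 299/171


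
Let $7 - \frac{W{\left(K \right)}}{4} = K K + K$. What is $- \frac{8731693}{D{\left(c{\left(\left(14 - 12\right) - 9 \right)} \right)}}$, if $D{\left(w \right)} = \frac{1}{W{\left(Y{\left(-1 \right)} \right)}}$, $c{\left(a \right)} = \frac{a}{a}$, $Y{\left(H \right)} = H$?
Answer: $-244487404$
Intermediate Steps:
$c{\left(a \right)} = 1$
$W{\left(K \right)} = 28 - 4 K - 4 K^{2}$ ($W{\left(K \right)} = 28 - 4 \left(K K + K\right) = 28 - 4 \left(K^{2} + K\right) = 28 - 4 \left(K + K^{2}\right) = 28 - \left(4 K + 4 K^{2}\right) = 28 - 4 K - 4 K^{2}$)
$D{\left(w \right)} = \frac{1}{28}$ ($D{\left(w \right)} = \frac{1}{28 - -4 - 4 \left(-1\right)^{2}} = \frac{1}{28 + 4 - 4} = \frac{1}{28}$)
$- \frac{8731693}{D{\left(c{\left(\left(14 - 12\right) - 9 \right)} \right)}} = - 8731693 \frac{1}{\frac{1}{28}} = \left(-8731693\right) 28 = -244487404$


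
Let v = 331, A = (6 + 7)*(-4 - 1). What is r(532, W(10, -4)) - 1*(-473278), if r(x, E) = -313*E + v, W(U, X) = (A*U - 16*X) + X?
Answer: 658279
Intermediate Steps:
A = -65 (A = 13*(-5) = -65)
W(U, X) = -65*U - 15*X (W(U, X) = (-65*U - 16*X) + X = -65*U - 15*X)
r(x, E) = 331 - 313*E (r(x, E) = -313*E + 331 = 331 - 313*E)
r(532, W(10, -4)) - 1*(-473278) = (331 - 313*(-65*10 - 15*(-4))) - 1*(-473278) = (331 - 313*(-650 + 60)) + 473278 = (331 - 313*(-590)) + 473278 = (331 + 184670) + 473278 = 185001 + 473278 = 658279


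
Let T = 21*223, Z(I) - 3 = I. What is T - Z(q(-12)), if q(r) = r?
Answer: 4692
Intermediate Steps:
Z(I) = 3 + I
T = 4683
T - Z(q(-12)) = 4683 - (3 - 12) = 4683 - 1*(-9) = 4683 + 9 = 4692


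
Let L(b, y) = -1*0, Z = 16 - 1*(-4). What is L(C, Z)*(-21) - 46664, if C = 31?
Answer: -46664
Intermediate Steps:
Z = 20 (Z = 16 + 4 = 20)
L(b, y) = 0
L(C, Z)*(-21) - 46664 = 0*(-21) - 46664 = 0 - 46664 = -46664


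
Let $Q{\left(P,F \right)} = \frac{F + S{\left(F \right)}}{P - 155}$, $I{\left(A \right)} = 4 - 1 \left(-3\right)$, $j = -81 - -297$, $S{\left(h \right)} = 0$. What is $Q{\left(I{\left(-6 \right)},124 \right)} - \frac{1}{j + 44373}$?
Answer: $- \frac{1382296}{1649793} \approx -0.83786$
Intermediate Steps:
$j = 216$ ($j = -81 + 297 = 216$)
$I{\left(A \right)} = 7$ ($I{\left(A \right)} = 4 - -3 = 4 + 3 = 7$)
$Q{\left(P,F \right)} = \frac{F}{-155 + P}$ ($Q{\left(P,F \right)} = \frac{F + 0}{P - 155} = \frac{F}{-155 + P}$)
$Q{\left(I{\left(-6 \right)},124 \right)} - \frac{1}{j + 44373} = \frac{124}{-155 + 7} - \frac{1}{216 + 44373} = \frac{124}{-148} - \frac{1}{44589} = 124 \left(- \frac{1}{148}\right) - \frac{1}{44589} = - \frac{31}{37} - \frac{1}{44589} = - \frac{1382296}{1649793}$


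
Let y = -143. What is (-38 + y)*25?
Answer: -4525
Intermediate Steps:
(-38 + y)*25 = (-38 - 143)*25 = -181*25 = -4525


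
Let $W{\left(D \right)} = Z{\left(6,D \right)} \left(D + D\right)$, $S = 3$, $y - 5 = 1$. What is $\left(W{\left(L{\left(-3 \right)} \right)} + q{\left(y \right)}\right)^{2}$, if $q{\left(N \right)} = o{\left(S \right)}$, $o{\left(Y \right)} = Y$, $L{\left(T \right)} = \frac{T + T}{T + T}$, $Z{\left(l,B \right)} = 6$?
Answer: $225$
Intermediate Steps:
$y = 6$ ($y = 5 + 1 = 6$)
$L{\left(T \right)} = 1$ ($L{\left(T \right)} = \frac{2 T}{2 T} = 2 T \frac{1}{2 T} = 1$)
$W{\left(D \right)} = 12 D$ ($W{\left(D \right)} = 6 \left(D + D\right) = 6 \cdot 2 D = 12 D$)
$q{\left(N \right)} = 3$
$\left(W{\left(L{\left(-3 \right)} \right)} + q{\left(y \right)}\right)^{2} = \left(12 \cdot 1 + 3\right)^{2} = \left(12 + 3\right)^{2} = 15^{2} = 225$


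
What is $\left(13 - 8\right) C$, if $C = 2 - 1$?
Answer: $5$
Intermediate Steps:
$C = 1$ ($C = 2 - 1 = 1$)
$\left(13 - 8\right) C = \left(13 - 8\right) 1 = 5 \cdot 1 = 5$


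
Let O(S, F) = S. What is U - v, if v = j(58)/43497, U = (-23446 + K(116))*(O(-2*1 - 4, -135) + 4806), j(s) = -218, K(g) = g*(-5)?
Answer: -5016282825382/43497 ≈ -1.1532e+8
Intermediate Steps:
K(g) = -5*g
U = -115324800 (U = (-23446 - 5*116)*((-2*1 - 4) + 4806) = (-23446 - 580)*((-2 - 4) + 4806) = -24026*(-6 + 4806) = -24026*4800 = -115324800)
v = -218/43497 ≈ -0.0050118
U - v = -115324800 - 1*(-218/43497) = -115324800 + 218/43497 = -5016282825382/43497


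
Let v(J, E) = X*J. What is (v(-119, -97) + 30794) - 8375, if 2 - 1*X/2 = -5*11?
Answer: 8853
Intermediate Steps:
X = 114 (X = 4 - (-10)*11 = 4 - 2*(-55) = 4 + 110 = 114)
v(J, E) = 114*J
(v(-119, -97) + 30794) - 8375 = (114*(-119) + 30794) - 8375 = (-13566 + 30794) - 8375 = 17228 - 8375 = 8853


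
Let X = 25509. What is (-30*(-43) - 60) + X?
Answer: 26739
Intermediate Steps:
(-30*(-43) - 60) + X = (-30*(-43) - 60) + 25509 = (1290 - 60) + 25509 = 1230 + 25509 = 26739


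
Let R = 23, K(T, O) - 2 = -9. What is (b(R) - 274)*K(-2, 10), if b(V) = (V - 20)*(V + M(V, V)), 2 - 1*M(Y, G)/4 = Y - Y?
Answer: 1267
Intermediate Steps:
K(T, O) = -7 (K(T, O) = 2 - 9 = -7)
M(Y, G) = 8 (M(Y, G) = 8 - 4*(Y - Y) = 8 - 4*0 = 8 + 0 = 8)
b(V) = (-20 + V)*(8 + V) (b(V) = (V - 20)*(V + 8) = (-20 + V)*(8 + V))
(b(R) - 274)*K(-2, 10) = ((-160 + 23² - 12*23) - 274)*(-7) = ((-160 + 529 - 276) - 274)*(-7) = (93 - 274)*(-7) = -181*(-7) = 1267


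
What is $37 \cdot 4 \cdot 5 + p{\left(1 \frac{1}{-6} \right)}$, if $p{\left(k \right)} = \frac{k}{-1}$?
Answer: $\frac{4441}{6} \approx 740.17$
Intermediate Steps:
$p{\left(k \right)} = - k$ ($p{\left(k \right)} = k \left(-1\right) = - k$)
$37 \cdot 4 \cdot 5 + p{\left(1 \frac{1}{-6} \right)} = 37 \cdot 4 \cdot 5 - 1 \frac{1}{-6} = 37 \cdot 20 - 1 \left(- \frac{1}{6}\right) = 740 - - \frac{1}{6} = 740 + \frac{1}{6} = \frac{4441}{6}$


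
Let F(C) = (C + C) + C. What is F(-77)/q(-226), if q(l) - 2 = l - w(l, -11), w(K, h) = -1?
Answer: 231/223 ≈ 1.0359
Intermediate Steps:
q(l) = 3 + l (q(l) = 2 + (l - 1*(-1)) = 2 + (l + 1) = 2 + (1 + l) = 3 + l)
F(C) = 3*C (F(C) = 2*C + C = 3*C)
F(-77)/q(-226) = (3*(-77))/(3 - 226) = -231/(-223) = -231*(-1/223) = 231/223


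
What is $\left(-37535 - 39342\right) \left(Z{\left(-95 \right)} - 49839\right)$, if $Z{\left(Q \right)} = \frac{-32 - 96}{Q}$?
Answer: $\frac{363980076029}{95} \approx 3.8314 \cdot 10^{9}$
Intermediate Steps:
$Z{\left(Q \right)} = - \frac{128}{Q}$
$\left(-37535 - 39342\right) \left(Z{\left(-95 \right)} - 49839\right) = \left(-37535 - 39342\right) \left(- \frac{128}{-95} - 49839\right) = - 76877 \left(\left(-128\right) \left(- \frac{1}{95}\right) - 49839\right) = - 76877 \left(\frac{128}{95} - 49839\right) = \left(-76877\right) \left(- \frac{4734577}{95}\right) = \frac{363980076029}{95}$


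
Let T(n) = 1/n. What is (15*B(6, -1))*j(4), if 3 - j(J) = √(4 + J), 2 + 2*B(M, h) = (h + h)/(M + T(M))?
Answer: -1935/37 + 1290*√2/37 ≈ -2.9909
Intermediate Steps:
B(M, h) = -1 + h/(M + 1/M) (B(M, h) = -1 + ((h + h)/(M + 1/M))/2 = -1 + ((2*h)/(M + 1/M))/2 = -1 + (2*h/(M + 1/M))/2 = -1 + h/(M + 1/M))
j(J) = 3 - √(4 + J)
(15*B(6, -1))*j(4) = (15*((-1 - 1*6*(6 - 1*(-1)))/(1 + 6²)))*(3 - √(4 + 4)) = (15*((-1 - 1*6*(6 + 1))/(1 + 36)))*(3 - √8) = (15*((-1 - 1*6*7)/37))*(3 - 2*√2) = (15*((-1 - 42)/37))*(3 - 2*√2) = (15*((1/37)*(-43)))*(3 - 2*√2) = (15*(-43/37))*(3 - 2*√2) = -645*(3 - 2*√2)/37 = -1935/37 + 1290*√2/37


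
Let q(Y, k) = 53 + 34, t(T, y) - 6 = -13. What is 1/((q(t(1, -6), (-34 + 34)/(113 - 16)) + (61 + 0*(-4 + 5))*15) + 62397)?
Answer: 1/63399 ≈ 1.5773e-5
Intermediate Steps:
t(T, y) = -7 (t(T, y) = 6 - 13 = -7)
q(Y, k) = 87
1/((q(t(1, -6), (-34 + 34)/(113 - 16)) + (61 + 0*(-4 + 5))*15) + 62397) = 1/((87 + (61 + 0*(-4 + 5))*15) + 62397) = 1/((87 + (61 + 0*1)*15) + 62397) = 1/((87 + (61 + 0)*15) + 62397) = 1/((87 + 61*15) + 62397) = 1/((87 + 915) + 62397) = 1/(1002 + 62397) = 1/63399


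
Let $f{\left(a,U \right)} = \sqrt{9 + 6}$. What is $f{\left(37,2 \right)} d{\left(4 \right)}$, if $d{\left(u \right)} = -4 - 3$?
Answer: $- 7 \sqrt{15} \approx -27.111$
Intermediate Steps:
$d{\left(u \right)} = -7$
$f{\left(a,U \right)} = \sqrt{15}$
$f{\left(37,2 \right)} d{\left(4 \right)} = \sqrt{15} \left(-7\right) = - 7 \sqrt{15}$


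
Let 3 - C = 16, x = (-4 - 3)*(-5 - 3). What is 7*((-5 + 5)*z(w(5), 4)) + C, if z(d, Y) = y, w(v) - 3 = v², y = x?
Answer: -13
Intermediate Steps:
x = 56 (x = -7*(-8) = 56)
C = -13 (C = 3 - 1*16 = 3 - 16 = -13)
y = 56
w(v) = 3 + v²
z(d, Y) = 56
7*((-5 + 5)*z(w(5), 4)) + C = 7*((-5 + 5)*56) - 13 = 7*(0*56) - 13 = 7*0 - 13 = 0 - 13 = -13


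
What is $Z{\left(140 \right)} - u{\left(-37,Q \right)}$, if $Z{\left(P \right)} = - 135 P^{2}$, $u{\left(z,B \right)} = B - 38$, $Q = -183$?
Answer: $-2645779$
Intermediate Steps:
$u{\left(z,B \right)} = -38 + B$
$Z{\left(140 \right)} - u{\left(-37,Q \right)} = - 135 \cdot 140^{2} - \left(-38 - 183\right) = \left(-135\right) 19600 - -221 = -2646000 + 221 = -2645779$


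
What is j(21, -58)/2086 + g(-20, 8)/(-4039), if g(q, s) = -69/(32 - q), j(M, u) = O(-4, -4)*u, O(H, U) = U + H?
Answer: 995887/4470596 ≈ 0.22276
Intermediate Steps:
O(H, U) = H + U
j(M, u) = -8*u (j(M, u) = (-4 - 4)*u = -8*u)
j(21, -58)/2086 + g(-20, 8)/(-4039) = -8*(-58)/2086 + (69/(-32 - 20))/(-4039) = 464*(1/2086) + (69/(-52))*(-1/4039) = 232/1043 + (69*(-1/52))*(-1/4039) = 232/1043 - 69/52*(-1/4039) = 232/1043 + 69/210028 = 995887/4470596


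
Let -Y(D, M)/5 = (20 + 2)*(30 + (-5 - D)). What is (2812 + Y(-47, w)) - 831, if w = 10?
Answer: -5939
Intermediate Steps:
Y(D, M) = -2750 + 110*D (Y(D, M) = -5*(20 + 2)*(30 + (-5 - D)) = -110*(25 - D) = -5*(550 - 22*D) = -2750 + 110*D)
(2812 + Y(-47, w)) - 831 = (2812 + (-2750 + 110*(-47))) - 831 = (2812 + (-2750 - 5170)) - 831 = (2812 - 7920) - 831 = -5108 - 831 = -5939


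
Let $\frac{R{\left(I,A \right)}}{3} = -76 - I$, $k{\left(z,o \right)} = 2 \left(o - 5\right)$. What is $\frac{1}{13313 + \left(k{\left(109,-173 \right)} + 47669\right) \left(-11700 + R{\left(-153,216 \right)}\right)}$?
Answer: $- \frac{1}{542619484} \approx -1.8429 \cdot 10^{-9}$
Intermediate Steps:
$k{\left(z,o \right)} = -10 + 2 o$ ($k{\left(z,o \right)} = 2 \left(-5 + o\right) = -10 + 2 o$)
$R{\left(I,A \right)} = -228 - 3 I$ ($R{\left(I,A \right)} = 3 \left(-76 - I\right) = -228 - 3 I$)
$\frac{1}{13313 + \left(k{\left(109,-173 \right)} + 47669\right) \left(-11700 + R{\left(-153,216 \right)}\right)} = \frac{1}{13313 + \left(\left(-10 + 2 \left(-173\right)\right) + 47669\right) \left(-11700 - -231\right)} = \frac{1}{13313 + \left(\left(-10 - 346\right) + 47669\right) \left(-11700 + \left(-228 + 459\right)\right)} = \frac{1}{13313 + \left(-356 + 47669\right) \left(-11700 + 231\right)} = \frac{1}{13313 + 47313 \left(-11469\right)} = \frac{1}{13313 - 542632797} = \frac{1}{-542619484} = - \frac{1}{542619484}$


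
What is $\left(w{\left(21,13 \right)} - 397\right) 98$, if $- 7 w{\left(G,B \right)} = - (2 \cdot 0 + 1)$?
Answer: $-38892$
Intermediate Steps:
$w{\left(G,B \right)} = \frac{1}{7}$ ($w{\left(G,B \right)} = - \frac{\left(-1\right) \left(2 \cdot 0 + 1\right)}{7} = - \frac{\left(-1\right) \left(0 + 1\right)}{7} = - \frac{\left(-1\right) 1}{7} = \left(- \frac{1}{7}\right) \left(-1\right) = \frac{1}{7}$)
$\left(w{\left(21,13 \right)} - 397\right) 98 = \left(\frac{1}{7} - 397\right) 98 = \left(- \frac{2778}{7}\right) 98 = -38892$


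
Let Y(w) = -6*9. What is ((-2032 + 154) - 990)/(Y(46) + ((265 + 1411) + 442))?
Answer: -239/172 ≈ -1.3895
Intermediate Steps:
Y(w) = -54
((-2032 + 154) - 990)/(Y(46) + ((265 + 1411) + 442)) = ((-2032 + 154) - 990)/(-54 + ((265 + 1411) + 442)) = (-1878 - 990)/(-54 + (1676 + 442)) = -2868/(-54 + 2118) = -2868/2064 = -2868*1/2064 = -239/172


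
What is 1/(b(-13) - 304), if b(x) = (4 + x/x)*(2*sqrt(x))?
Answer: -76/23429 - 5*I*sqrt(13)/46858 ≈ -0.0032438 - 0.00038473*I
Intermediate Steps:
b(x) = 10*sqrt(x) (b(x) = (4 + 1)*(2*sqrt(x)) = 5*(2*sqrt(x)) = 10*sqrt(x))
1/(b(-13) - 304) = 1/(10*sqrt(-13) - 304) = 1/(10*(I*sqrt(13)) - 304) = 1/(10*I*sqrt(13) - 304) = 1/(-304 + 10*I*sqrt(13))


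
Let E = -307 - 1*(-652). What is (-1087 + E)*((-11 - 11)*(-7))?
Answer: -114268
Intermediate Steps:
E = 345 (E = -307 + 652 = 345)
(-1087 + E)*((-11 - 11)*(-7)) = (-1087 + 345)*((-11 - 11)*(-7)) = -(-16324)*(-7) = -742*154 = -114268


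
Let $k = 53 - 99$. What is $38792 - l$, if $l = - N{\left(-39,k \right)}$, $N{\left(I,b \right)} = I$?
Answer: $38753$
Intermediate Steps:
$k = -46$
$l = 39$ ($l = \left(-1\right) \left(-39\right) = 39$)
$38792 - l = 38792 - 39 = 38753$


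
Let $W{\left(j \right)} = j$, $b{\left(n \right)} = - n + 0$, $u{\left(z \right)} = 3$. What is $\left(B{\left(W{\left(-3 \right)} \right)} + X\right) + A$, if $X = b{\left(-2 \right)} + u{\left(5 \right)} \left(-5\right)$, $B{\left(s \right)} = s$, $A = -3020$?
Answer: $-3036$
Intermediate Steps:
$b{\left(n \right)} = - n$
$X = -13$ ($X = \left(-1\right) \left(-2\right) + 3 \left(-5\right) = 2 - 15 = -13$)
$\left(B{\left(W{\left(-3 \right)} \right)} + X\right) + A = \left(-3 - 13\right) - 3020 = -16 - 3020 = -3036$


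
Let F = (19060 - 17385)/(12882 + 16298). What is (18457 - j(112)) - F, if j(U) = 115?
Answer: 107043577/5836 ≈ 18342.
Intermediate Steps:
F = 335/5836 (F = 1675/29180 = 1675*(1/29180) = 335/5836 ≈ 0.057402)
(18457 - j(112)) - F = (18457 - 1*115) - 1*335/5836 = (18457 - 115) - 335/5836 = 18342 - 335/5836 = 107043577/5836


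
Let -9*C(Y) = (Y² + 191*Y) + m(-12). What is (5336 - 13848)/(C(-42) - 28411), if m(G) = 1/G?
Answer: 131328/427613 ≈ 0.30712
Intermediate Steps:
C(Y) = 1/108 - 191*Y/9 - Y²/9 (C(Y) = -((Y² + 191*Y) + 1/(-12))/9 = -((Y² + 191*Y) - 1/12)/9 = -(-1/12 + Y² + 191*Y)/9 = 1/108 - 191*Y/9 - Y²/9)
(5336 - 13848)/(C(-42) - 28411) = (5336 - 13848)/((1/108 - 191/9*(-42) - ⅑*(-42)²) - 28411) = -8512/((1/108 + 2674/3 - ⅑*1764) - 28411) = -8512/((1/108 + 2674/3 - 196) - 28411) = -8512/(75097/108 - 28411) = -8512/(-2993291/108) = -8512*(-108/2993291) = 131328/427613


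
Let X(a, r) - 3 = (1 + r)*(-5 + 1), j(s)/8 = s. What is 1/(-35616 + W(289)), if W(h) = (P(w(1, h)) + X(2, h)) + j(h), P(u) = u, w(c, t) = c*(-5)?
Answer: -1/34466 ≈ -2.9014e-5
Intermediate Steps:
j(s) = 8*s
X(a, r) = -1 - 4*r (X(a, r) = 3 + (1 + r)*(-5 + 1) = 3 + (1 + r)*(-4) = 3 + (-4 - 4*r) = -1 - 4*r)
w(c, t) = -5*c
W(h) = -6 + 4*h (W(h) = (-5*1 + (-1 - 4*h)) + 8*h = (-5 + (-1 - 4*h)) + 8*h = (-6 - 4*h) + 8*h = -6 + 4*h)
1/(-35616 + W(289)) = 1/(-35616 + (-6 + 4*289)) = 1/(-35616 + (-6 + 1156)) = 1/(-35616 + 1150) = 1/(-34466) = -1/34466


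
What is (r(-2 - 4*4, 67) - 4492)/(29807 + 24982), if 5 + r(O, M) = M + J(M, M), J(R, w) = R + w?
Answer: -1432/18263 ≈ -0.078410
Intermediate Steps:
r(O, M) = -5 + 3*M (r(O, M) = -5 + (M + (M + M)) = -5 + (M + 2*M) = -5 + 3*M)
(r(-2 - 4*4, 67) - 4492)/(29807 + 24982) = ((-5 + 3*67) - 4492)/(29807 + 24982) = ((-5 + 201) - 4492)/54789 = (196 - 4492)*(1/54789) = -4296*1/54789 = -1432/18263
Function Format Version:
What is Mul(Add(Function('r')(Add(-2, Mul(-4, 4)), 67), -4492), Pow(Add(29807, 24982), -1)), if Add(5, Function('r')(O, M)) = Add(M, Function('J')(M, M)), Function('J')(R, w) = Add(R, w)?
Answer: Rational(-1432, 18263) ≈ -0.078410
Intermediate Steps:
Function('r')(O, M) = Add(-5, Mul(3, M)) (Function('r')(O, M) = Add(-5, Add(M, Add(M, M))) = Add(-5, Add(M, Mul(2, M))) = Add(-5, Mul(3, M)))
Mul(Add(Function('r')(Add(-2, Mul(-4, 4)), 67), -4492), Pow(Add(29807, 24982), -1)) = Mul(Add(Add(-5, Mul(3, 67)), -4492), Pow(Add(29807, 24982), -1)) = Mul(Add(Add(-5, 201), -4492), Pow(54789, -1)) = Mul(Add(196, -4492), Rational(1, 54789)) = Mul(-4296, Rational(1, 54789)) = Rational(-1432, 18263)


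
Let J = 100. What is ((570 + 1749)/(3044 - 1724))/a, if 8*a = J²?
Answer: 773/550000 ≈ 0.0014055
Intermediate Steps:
a = 1250 (a = (⅛)*100² = (⅛)*10000 = 1250)
((570 + 1749)/(3044 - 1724))/a = ((570 + 1749)/(3044 - 1724))/1250 = (2319/1320)*(1/1250) = (2319*(1/1320))*(1/1250) = (773/440)*(1/1250) = 773/550000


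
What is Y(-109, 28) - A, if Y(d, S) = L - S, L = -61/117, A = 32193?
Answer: -3769918/117 ≈ -32222.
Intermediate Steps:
L = -61/117 (L = -61*1/117 = -61/117 ≈ -0.52137)
Y(d, S) = -61/117 - S
Y(-109, 28) - A = (-61/117 - 1*28) - 1*32193 = (-61/117 - 28) - 32193 = -3337/117 - 32193 = -3769918/117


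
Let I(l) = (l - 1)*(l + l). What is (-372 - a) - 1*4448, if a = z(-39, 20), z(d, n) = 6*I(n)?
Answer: -9380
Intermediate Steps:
I(l) = 2*l*(-1 + l) (I(l) = (-1 + l)*(2*l) = 2*l*(-1 + l))
z(d, n) = 12*n*(-1 + n) (z(d, n) = 6*(2*n*(-1 + n)) = 12*n*(-1 + n))
a = 4560 (a = 12*20*(-1 + 20) = 12*20*19 = 4560)
(-372 - a) - 1*4448 = (-372 - 1*4560) - 1*4448 = (-372 - 4560) - 4448 = -4932 - 4448 = -9380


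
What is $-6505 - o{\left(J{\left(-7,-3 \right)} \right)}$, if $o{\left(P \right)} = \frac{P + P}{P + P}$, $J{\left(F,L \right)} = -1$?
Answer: $-6506$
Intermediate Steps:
$o{\left(P \right)} = 1$ ($o{\left(P \right)} = \frac{2 P}{2 P} = 2 P \frac{1}{2 P} = 1$)
$-6505 - o{\left(J{\left(-7,-3 \right)} \right)} = -6505 - 1 = -6506$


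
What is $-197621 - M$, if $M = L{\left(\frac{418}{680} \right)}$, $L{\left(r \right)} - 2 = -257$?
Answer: $-197366$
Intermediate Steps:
$L{\left(r \right)} = -255$ ($L{\left(r \right)} = 2 - 257 = -255$)
$M = -255$
$-197621 - M = -197621 - -255 = -197621 + 255 = -197366$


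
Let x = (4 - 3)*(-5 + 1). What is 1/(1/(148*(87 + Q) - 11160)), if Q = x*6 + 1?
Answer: -1688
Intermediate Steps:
x = -4 (x = 1*(-4) = -4)
Q = -23 (Q = -4*6 + 1 = -24 + 1 = -23)
1/(1/(148*(87 + Q) - 11160)) = 1/(1/(148*(87 - 23) - 11160)) = 1/(1/(148*64 - 11160)) = 1/(1/(9472 - 11160)) = 1/(1/(-1688)) = 1/(-1/1688) = -1688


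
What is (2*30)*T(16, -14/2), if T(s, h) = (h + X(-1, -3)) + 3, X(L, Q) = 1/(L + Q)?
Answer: -255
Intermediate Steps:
T(s, h) = 11/4 + h (T(s, h) = (h + 1/(-1 - 3)) + 3 = (h + 1/(-4)) + 3 = (h - ¼) + 3 = (-¼ + h) + 3 = 11/4 + h)
(2*30)*T(16, -14/2) = (2*30)*(11/4 - 14/2) = 60*(11/4 - 14*½) = 60*(11/4 - 7) = 60*(-17/4) = -255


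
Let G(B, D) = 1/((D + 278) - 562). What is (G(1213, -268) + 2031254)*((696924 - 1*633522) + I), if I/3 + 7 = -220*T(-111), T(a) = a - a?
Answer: 23688695377289/184 ≈ 1.2874e+11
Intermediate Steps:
G(B, D) = 1/(-284 + D) (G(B, D) = 1/((278 + D) - 562) = 1/(-284 + D))
T(a) = 0
I = -21 (I = -21 + 3*(-220*0) = -21 + 3*0 = -21 + 0 = -21)
(G(1213, -268) + 2031254)*((696924 - 1*633522) + I) = (1/(-284 - 268) + 2031254)*((696924 - 1*633522) - 21) = (1/(-552) + 2031254)*((696924 - 633522) - 21) = (-1/552 + 2031254)*(63402 - 21) = (1121252207/552)*63381 = 23688695377289/184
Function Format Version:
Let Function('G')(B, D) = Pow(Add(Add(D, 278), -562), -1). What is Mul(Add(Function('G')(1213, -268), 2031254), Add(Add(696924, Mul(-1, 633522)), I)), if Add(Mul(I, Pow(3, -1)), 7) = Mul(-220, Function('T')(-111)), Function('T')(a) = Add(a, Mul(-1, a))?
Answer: Rational(23688695377289, 184) ≈ 1.2874e+11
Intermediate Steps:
Function('G')(B, D) = Pow(Add(-284, D), -1) (Function('G')(B, D) = Pow(Add(Add(278, D), -562), -1) = Pow(Add(-284, D), -1))
Function('T')(a) = 0
I = -21 (I = Add(-21, Mul(3, Mul(-220, 0))) = Add(-21, Mul(3, 0)) = Add(-21, 0) = -21)
Mul(Add(Function('G')(1213, -268), 2031254), Add(Add(696924, Mul(-1, 633522)), I)) = Mul(Add(Pow(Add(-284, -268), -1), 2031254), Add(Add(696924, Mul(-1, 633522)), -21)) = Mul(Add(Pow(-552, -1), 2031254), Add(Add(696924, -633522), -21)) = Mul(Add(Rational(-1, 552), 2031254), Add(63402, -21)) = Mul(Rational(1121252207, 552), 63381) = Rational(23688695377289, 184)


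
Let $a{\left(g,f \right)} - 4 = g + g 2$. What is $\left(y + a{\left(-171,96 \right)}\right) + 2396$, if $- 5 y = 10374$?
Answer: $- \frac{939}{5} \approx -187.8$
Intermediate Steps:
$y = - \frac{10374}{5}$ ($y = \left(- \frac{1}{5}\right) 10374 = - \frac{10374}{5} \approx -2074.8$)
$a{\left(g,f \right)} = 4 + 3 g$ ($a{\left(g,f \right)} = 4 + \left(g + g 2\right) = 4 + \left(g + 2 g\right) = 4 + 3 g$)
$\left(y + a{\left(-171,96 \right)}\right) + 2396 = \left(- \frac{10374}{5} + \left(4 + 3 \left(-171\right)\right)\right) + 2396 = \left(- \frac{10374}{5} + \left(4 - 513\right)\right) + 2396 = \left(- \frac{10374}{5} - 509\right) + 2396 = - \frac{12919}{5} + 2396 = - \frac{939}{5}$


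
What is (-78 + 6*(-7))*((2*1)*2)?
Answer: -480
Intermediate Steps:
(-78 + 6*(-7))*((2*1)*2) = (-78 - 42)*(2*2) = -120*4 = -480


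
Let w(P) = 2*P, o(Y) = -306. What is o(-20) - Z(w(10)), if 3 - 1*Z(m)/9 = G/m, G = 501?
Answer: -2151/20 ≈ -107.55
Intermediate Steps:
Z(m) = 27 - 4509/m
o(-20) - Z(w(10)) = -306 - (27 - 4509/(2*10)) = -306 - (27 - 4509/20) = -306 - 1*(-3969/20) = -306 + 3969/20 = -2151/20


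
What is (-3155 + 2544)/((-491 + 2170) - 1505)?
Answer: -611/174 ≈ -3.5115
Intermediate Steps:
(-3155 + 2544)/((-491 + 2170) - 1505) = -611/(1679 - 1505) = -611/174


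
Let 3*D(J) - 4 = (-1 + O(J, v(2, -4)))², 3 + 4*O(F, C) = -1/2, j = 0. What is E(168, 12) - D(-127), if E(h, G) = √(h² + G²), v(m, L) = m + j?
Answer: -481/192 + 12*√197 ≈ 165.92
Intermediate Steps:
v(m, L) = m (v(m, L) = m + 0 = m)
O(F, C) = -7/8 (O(F, C) = -¾ + (-1/2)/4 = -¾ + (-1*½)/4 = -¾ + (¼)*(-½) = -¾ - ⅛ = -7/8)
D(J) = 481/192 (D(J) = 4/3 + (-1 - 7/8)²/3 = 4/3 + (-15/8)²/3 = 4/3 + (⅓)*(225/64) = 4/3 + 75/64 = 481/192)
E(h, G) = √(G² + h²)
E(168, 12) - D(-127) = √(12² + 168²) - 1*481/192 = √(144 + 28224) - 481/192 = √28368 - 481/192 = 12*√197 - 481/192 = -481/192 + 12*√197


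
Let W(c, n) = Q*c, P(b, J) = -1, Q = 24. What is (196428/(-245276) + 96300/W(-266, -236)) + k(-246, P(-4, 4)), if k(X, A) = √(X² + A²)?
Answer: -518209899/32621708 + √60517 ≈ 230.12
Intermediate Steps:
W(c, n) = 24*c
k(X, A) = √(A² + X²)
(196428/(-245276) + 96300/W(-266, -236)) + k(-246, P(-4, 4)) = (196428/(-245276) + 96300/((24*(-266)))) + √((-1)² + (-246)²) = (196428*(-1/245276) + 96300/(-6384)) + √(1 + 60516) = (-49107/61319 + 96300*(-1/6384)) + √60517 = (-49107/61319 - 8025/532) + √60517 = -518209899/32621708 + √60517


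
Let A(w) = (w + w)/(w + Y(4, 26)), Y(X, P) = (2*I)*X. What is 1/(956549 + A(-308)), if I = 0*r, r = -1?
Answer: 1/956551 ≈ 1.0454e-6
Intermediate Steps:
I = 0 (I = 0*(-1) = 0)
Y(X, P) = 0 (Y(X, P) = (2*0)*X = 0*X = 0)
A(w) = 2 (A(w) = (w + w)/(w + 0) = (2*w)/w = 2)
1/(956549 + A(-308)) = 1/(956549 + 2) = 1/956551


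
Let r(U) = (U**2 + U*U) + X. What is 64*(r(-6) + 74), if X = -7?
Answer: 8896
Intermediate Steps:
r(U) = -7 + 2*U**2 (r(U) = (U**2 + U*U) - 7 = (U**2 + U**2) - 7 = 2*U**2 - 7 = -7 + 2*U**2)
64*(r(-6) + 74) = 64*((-7 + 2*(-6)**2) + 74) = 64*((-7 + 2*36) + 74) = 64*((-7 + 72) + 74) = 64*(65 + 74) = 64*139 = 8896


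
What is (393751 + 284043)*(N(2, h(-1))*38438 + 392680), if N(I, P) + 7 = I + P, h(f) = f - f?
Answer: 135890919060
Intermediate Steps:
h(f) = 0
N(I, P) = -7 + I + P (N(I, P) = -7 + (I + P) = -7 + I + P)
(393751 + 284043)*(N(2, h(-1))*38438 + 392680) = (393751 + 284043)*((-7 + 2 + 0)*38438 + 392680) = 677794*(-5*38438 + 392680) = 677794*(-192190 + 392680) = 677794*200490 = 135890919060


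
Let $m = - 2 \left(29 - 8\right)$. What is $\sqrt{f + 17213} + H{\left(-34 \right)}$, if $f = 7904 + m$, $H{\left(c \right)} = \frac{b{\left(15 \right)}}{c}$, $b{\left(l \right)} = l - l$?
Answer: $5 \sqrt{1003} \approx 158.35$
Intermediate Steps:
$b{\left(l \right)} = 0$
$H{\left(c \right)} = 0$ ($H{\left(c \right)} = \frac{0}{c} = 0$)
$m = -42$ ($m = \left(-2\right) 21 = -42$)
$f = 7862$ ($f = 7904 - 42 = 7862$)
$\sqrt{f + 17213} + H{\left(-34 \right)} = \sqrt{7862 + 17213} + 0 = \sqrt{25075} + 0 = 5 \sqrt{1003} + 0 = 5 \sqrt{1003}$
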